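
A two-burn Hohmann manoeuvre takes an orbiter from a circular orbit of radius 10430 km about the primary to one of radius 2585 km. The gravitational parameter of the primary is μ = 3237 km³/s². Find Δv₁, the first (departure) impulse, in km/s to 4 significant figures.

Semi-major axis of the transfer orbit: a_t = (10430 + 2585)/2 = 6507.5 km.
On the circular orbit at r = 10430 km, v_c = √(μ/r) = 0.5571 km/s.
Transfer-orbit speed at the same r (vis-viva, a = a_t): v_t = √[μ(2/r − 1/a_t)] = 0.3511 km/s.
Δv₁ = |v_t − v_c| = |0.3511 − 0.5571| = 0.2060 km/s.

Δv₁ = 0.2060 km/s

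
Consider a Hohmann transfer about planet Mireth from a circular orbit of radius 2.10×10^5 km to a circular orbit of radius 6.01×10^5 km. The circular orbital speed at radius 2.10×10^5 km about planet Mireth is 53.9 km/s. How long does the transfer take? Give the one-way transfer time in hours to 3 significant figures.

t = 9.12 hours

From the circular-orbit relation v² = μ/r at r = 2.10×10^5 km: μ = v²r = (53.9)² × 2.10×10^5 = 6.10094×10^8 km³/s².
Transfer-ellipse semi-major axis a_t = (r₁ + r₂)/2 = (2.100×10^5 + 6.010×10^5)/2 = 4.055×10^5 km.
Half the transfer-orbit period gives t = π√(a_t³/μ) = 32840 s.
Converting: 32840 s ÷ 3600 s/hour = 9.12 hours.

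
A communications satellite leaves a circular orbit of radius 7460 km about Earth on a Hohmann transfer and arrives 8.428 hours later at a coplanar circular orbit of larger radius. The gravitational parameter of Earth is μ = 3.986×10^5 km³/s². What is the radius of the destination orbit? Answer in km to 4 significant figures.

r₂ = 59290 km

Transfer time t = 8.428 hours = 30340.8 s, and t = π√(a_t³/μ).
So a_t = (μ t²/π²)^(1/3) = (3.986×10^5 × (30340.8)² / π²)^(1/3) = 33376 km.
Since a_t = (r₁ + r₂)/2, r₂ = 2a_t − r₁ = 2×33376 − 7460 = 59292 km.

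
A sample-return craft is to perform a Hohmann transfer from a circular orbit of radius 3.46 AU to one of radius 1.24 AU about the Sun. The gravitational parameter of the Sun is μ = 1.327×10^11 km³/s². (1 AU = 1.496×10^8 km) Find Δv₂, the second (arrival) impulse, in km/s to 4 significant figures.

In km: r₁ = 3.46 × 1.496×10^8 = 5.17616×10^8 km; r₂ = 1.24 × 1.496×10^8 = 1.85504×10^8 km.
The Hohmann ellipse has a_t = (r₁ + r₂)/2 = 3.5156×10^8 km.
On the circular orbit at r = 1.85504×10^8 km, v_c = √(μ/r) = 26.746 km/s.
Vis-viva on the transfer ellipse at r = 1.85504×10^8 km gives v_t = √[μ(2/r − 1/a_t)] = 32.454 km/s.
Δv₂ = |v_t − v_c| = |32.454 − 26.746| = 5.708 km/s.

Δv₂ = 5.708 km/s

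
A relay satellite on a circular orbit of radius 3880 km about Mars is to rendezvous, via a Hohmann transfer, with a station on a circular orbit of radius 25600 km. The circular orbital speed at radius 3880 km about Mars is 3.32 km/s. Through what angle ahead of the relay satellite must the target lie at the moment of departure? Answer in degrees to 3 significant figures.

φ = 101°

From the circular-orbit relation v² = μ/r at r = 3880 km: μ = v²r = (3.32)² × 3880 = 42766.9 km³/s².
Semi-major axis of the transfer orbit: a_t = (3880 + 25600)/2 = 14740 km.
Transfer time t = π√(a_t³/μ) = 27186 s.
Target angular speed ω₂ = √(μ/r₂³) = 5.0489×10^-5 rad/s.
Angle swept by the target during transfer: ω₂·t = 1.3726 rad = 78.64°.
The relay satellite traverses 180° on the transfer ellipse, so the target must lead by 180° − 78.64° = 101°.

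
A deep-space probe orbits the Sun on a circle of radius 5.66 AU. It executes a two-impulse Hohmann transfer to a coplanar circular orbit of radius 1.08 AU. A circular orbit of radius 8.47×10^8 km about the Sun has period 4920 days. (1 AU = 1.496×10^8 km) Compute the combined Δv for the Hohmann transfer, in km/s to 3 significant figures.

Δv = 13.9 km/s

From Kepler's third law T² = 4π²r³/μ at r = 8.47×10^8 km, T = 4920 days = 4920 × 86400 s = 4.25088×10^8 s: μ = 4π²r³/T² = 1.32755×10^11 km³/s².
In km: r₁ = 5.66 × 1.496×10^8 = 8.46736×10^8 km; r₂ = 1.08 × 1.496×10^8 = 1.61568×10^8 km.
Transfer-ellipse semi-major axis a_t = (r₁ + r₂)/2 = (8.46736×10^8 + 1.61568×10^8)/2 = 5.04152×10^8 km.
At r₁ the circular-orbit speed is v₁ = √(μ/r₁) = 12.521 km/s.
On the transfer ellipse at r₁, vis-viva gives v_a = √[μ(2/r₁ − 1/a_t)] = 7.0884 km/s.
First burn Δv₁ = |v_a − v₁| = 5.433 km/s.
At r₂, v₂ = √(μ/r₂) = 28.665 km/s.
Transfer-orbit speed at r₂: v_p = √[μ(2/r₂ − 1/a_t)] = 37.149 km/s.
Second burn Δv₂ = |v₂ − v_p| = 8.484 km/s.
Total Δv = Δv₁ + Δv₂ = 13.92 km/s.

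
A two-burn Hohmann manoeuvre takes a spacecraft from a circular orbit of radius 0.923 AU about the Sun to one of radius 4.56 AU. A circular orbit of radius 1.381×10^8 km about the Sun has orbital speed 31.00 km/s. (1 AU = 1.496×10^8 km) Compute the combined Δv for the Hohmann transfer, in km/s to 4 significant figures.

From the circular-orbit relation v² = μ/r at r = 1.381×10^8 km: μ = v²r = (31.00)² × 1.381×10^8 = 1.32714×10^11 km³/s².
In km: r₁ = 0.923 × 1.496×10^8 = 1.380808×10^8 km; r₂ = 4.56 × 1.496×10^8 = 6.82176×10^8 km.
Transfer-ellipse semi-major axis a_t = (r₁ + r₂)/2 = (1.380808×10^8 + 6.82176×10^8)/2 = 4.101284×10^8 km.
Circular speed at r₁: v₁ = √(μ/r₁) = √(1.32714×10^11/1.380808×10^8) = 31.002 km/s.
On the transfer ellipse at r₁, vis-viva gives v_p = √[μ(2/r₁ − 1/a_t)] = 39.983 km/s.
First burn Δv₁ = |v_p − v₁| = 8.981 km/s.
Circular speed at r₂: v₂ = √(μ/r₂) = 13.948 km/s.
Transfer-orbit speed at r₂: v_a = √[μ(2/r₂ − 1/a_t)] = 8.0931 km/s.
Second burn Δv₂ = |v₂ − v_a| = 5.855 km/s.
Δv = Δv₁ + Δv₂ = 8.981 + 5.855 = 14.84 km/s.

Δv = 14.84 km/s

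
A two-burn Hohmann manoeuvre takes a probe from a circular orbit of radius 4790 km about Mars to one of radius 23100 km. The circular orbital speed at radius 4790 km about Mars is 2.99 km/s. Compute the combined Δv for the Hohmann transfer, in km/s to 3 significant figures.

Δv = 1.42 km/s

From the circular-orbit relation v² = μ/r at r = 4790 km: μ = v²r = (2.99)² × 4790 = 42823.1 km³/s².
The Hohmann ellipse has a_t = (r₁ + r₂)/2 = 13945 km.
At r₁ the circular-orbit speed is v₁ = √(μ/r₁) = 2.9900 km/s.
On the transfer ellipse at r₁, v² = μ(2/r − 1/a) gives v_p = √[μ(2/r₁ − 1/a_t)] = 3.8483 km/s.
First burn Δv₁ = |v_p − v₁| = 0.8583 km/s.
At r₂, v₂ = √(μ/r₂) = 1.36155 km/s.
Transfer-orbit speed at r₂: v_a = √[μ(2/r₂ − 1/a_t)] = 0.797979 km/s.
Second burn Δv₂ = |v₂ − v_a| = 0.5636 km/s.
Total Δv = Δv₁ + Δv₂ = 1.422 km/s.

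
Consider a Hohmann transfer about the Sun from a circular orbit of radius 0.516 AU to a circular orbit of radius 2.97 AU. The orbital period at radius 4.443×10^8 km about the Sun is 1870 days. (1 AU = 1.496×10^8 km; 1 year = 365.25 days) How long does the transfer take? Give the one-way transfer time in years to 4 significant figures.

t = 1.151 years

From Kepler's third law T² = 4π²r³/μ at r = 4.443×10^8 km, T = 1870 days = 1870 × 86400 s = 1.61568×10^8 s: μ = 4π²r³/T² = 1.32641×10^11 km³/s².
In km: r₁ = 0.516 × 1.496×10^8 = 7.71936×10^7 km; r₂ = 2.97 × 1.496×10^8 = 4.44312×10^8 km.
The Hohmann ellipse has a_t = (r₁ + r₂)/2 = 2.607528×10^8 km.
Half the transfer-orbit period gives t = π√(a_t³/μ) = 3.632×10^7 s.
Converting: 3.632×10^7 s ÷ 3.15576×10^7 s/year (365.25 × 86400) = 1.151 years.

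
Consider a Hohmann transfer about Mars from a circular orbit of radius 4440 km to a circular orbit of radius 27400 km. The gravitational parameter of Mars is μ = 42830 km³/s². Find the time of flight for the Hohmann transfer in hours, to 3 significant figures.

Transfer-ellipse semi-major axis a_t = (r₁ + r₂)/2 = (4440 + 27400)/2 = 15920 km.
Transfer time t = π√(a_t³/μ) = π√((15920)³ / 42830) = 30490 s.
Converting: 30490 s ÷ 3600 s/hour = 8.47 hours.

t = 8.47 hours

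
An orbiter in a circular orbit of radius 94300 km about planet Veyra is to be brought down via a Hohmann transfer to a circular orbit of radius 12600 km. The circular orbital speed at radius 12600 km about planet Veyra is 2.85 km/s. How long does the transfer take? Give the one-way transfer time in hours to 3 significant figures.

t = 33.7 hours

From the circular-orbit relation v² = μ/r at r = 12600 km: μ = v²r = (2.85)² × 12600 = 1.02344×10^5 km³/s².
Semi-major axis of the transfer orbit: a_t = (94300 + 12600)/2 = 53450 km.
Transfer time t = π√(a_t³/μ) = π√((53450)³ / 1.02344×10^5) = 1.214×10^5 s.
Converting: 1.214×10^5 s ÷ 3600 s/hour = 33.7 hours.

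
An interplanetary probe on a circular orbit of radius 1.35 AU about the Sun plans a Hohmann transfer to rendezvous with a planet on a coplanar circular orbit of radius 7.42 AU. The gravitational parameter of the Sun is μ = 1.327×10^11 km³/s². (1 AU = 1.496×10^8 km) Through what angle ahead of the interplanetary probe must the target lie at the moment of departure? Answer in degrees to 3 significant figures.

φ = 98.2°

In km: r₁ = 1.35 × 1.496×10^8 = 2.0196×10^8 km; r₂ = 7.42 × 1.496×10^8 = 1.110032×10^9 km.
The Hohmann ellipse has a_t = (r₁ + r₂)/2 = 6.55996×10^8 km.
The half-period of the transfer ellipse is t = π√(a_t³/μ) = 1.448993×10^8 s.
The target's mean motion on its circular orbit is ω₂ = √(μ/r₂³) = 9.849909×10^-9 rad/s.
Angle swept by the target during transfer: ω₂·t = 1.427245 rad = 81.78°.
The interplanetary probe traverses 180° on the transfer ellipse, so the target must lead by 180° − 81.78° = 98.2°.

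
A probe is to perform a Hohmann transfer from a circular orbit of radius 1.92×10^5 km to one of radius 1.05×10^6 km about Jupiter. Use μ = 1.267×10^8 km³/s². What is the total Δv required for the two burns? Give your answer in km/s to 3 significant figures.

Semi-major axis of the transfer orbit: a_t = (1.920×10^5 + 1.050×10^6)/2 = 6.210×10^5 km.
Circular speed at r₁: v₁ = √(μ/r₁) = √(1.267×10^8/1.920×10^5) = 25.688 km/s.
On the transfer ellipse at r₁, v² = μ(2/r − 1/a) gives v_p = √[μ(2/r₁ − 1/a_t)] = 33.403 km/s.
First burn Δv₁ = |v_p − v₁| = 7.715 km/s.
Circular speed at r₂: v₂ = √(μ/r₂) = 10.985 km/s.
Transfer-orbit speed at r₂: v_a = √[μ(2/r₂ − 1/a_t)] = 6.1080 km/s.
Second burn Δv₂ = |v₂ − v_a| = 4.877 km/s.
Total Δv = Δv₁ + Δv₂ = 12.59 km/s.

Δv = 12.6 km/s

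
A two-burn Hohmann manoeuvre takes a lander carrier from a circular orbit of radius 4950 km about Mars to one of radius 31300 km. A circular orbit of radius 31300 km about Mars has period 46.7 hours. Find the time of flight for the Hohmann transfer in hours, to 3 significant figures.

From Kepler's third law T² = 4π²r³/μ at r = 31300 km, T = 46.7 hours = 46.7 × 3600 s = 1.6812×10^5 s: μ = 4π²r³/T² = 42830.6 km³/s².
The Hohmann ellipse has a_t = (r₁ + r₂)/2 = 18125 km.
Transfer time t = π√(a_t³/μ) = π√((18125)³ / 42830.6) = 37040 s.
Converting: 37040 s ÷ 3600 s/hour = 10.3 hours.

t = 10.3 hours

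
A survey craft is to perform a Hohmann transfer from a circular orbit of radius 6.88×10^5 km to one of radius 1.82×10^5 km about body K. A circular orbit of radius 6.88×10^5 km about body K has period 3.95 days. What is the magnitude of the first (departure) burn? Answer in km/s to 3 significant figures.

Δv₁ = 4.47 km/s

From Kepler's third law T² = 4π²r³/μ at r = 6.88×10^5 km, T = 3.95 days = 3.95 × 86400 s = 3.4128×10^5 s: μ = 4π²r³/T² = 1.10383×10^8 km³/s².
The Hohmann ellipse has a_t = (r₁ + r₂)/2 = 4.350×10^5 km.
On the circular orbit at r = 6.880×10^5 km, v_c = √(μ/r) = 12.6665 km/s.
Vis-viva on the transfer ellipse at r = 6.880×10^5 km gives v_t = √[μ(2/r − 1/a_t)] = 8.19311 km/s.
Δv₁ = |v_t − v_c| = |8.19311 − 12.6665| = 4.473 km/s.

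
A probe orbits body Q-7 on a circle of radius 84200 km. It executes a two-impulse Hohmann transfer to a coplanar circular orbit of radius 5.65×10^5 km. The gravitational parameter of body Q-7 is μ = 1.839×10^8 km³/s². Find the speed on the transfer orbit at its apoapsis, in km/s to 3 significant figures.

v = 9.19 km/s

Transfer-ellipse semi-major axis a_t = (r₁ + r₂)/2 = (84200 + 5.650×10^5)/2 = 3.246×10^5 km.
The apoapsis of the transfer ellipse is at r = 5.650×10^5 km.
Applying v² = μ(2/r − 1/a_t): v = 9.189 km/s.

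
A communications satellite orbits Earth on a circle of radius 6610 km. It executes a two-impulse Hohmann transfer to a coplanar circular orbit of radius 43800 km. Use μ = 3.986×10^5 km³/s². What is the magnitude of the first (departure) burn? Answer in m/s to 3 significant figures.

Δv₁ = 2470 m/s

Transfer-ellipse semi-major axis a_t = (r₁ + r₂)/2 = (6610 + 43800)/2 = 25205 km.
On the circular orbit at r = 6610 km, v_c = √(μ/r) = 7.76547 km/s.
Transfer-orbit speed at the same r (vis-viva, a = a_t): v_t = √[μ(2/r − 1/a_t)] = 10.2367 km/s.
Δv₁ = |v_t − v_c| = |10.2367 − 7.76547| = 2.471 km/s.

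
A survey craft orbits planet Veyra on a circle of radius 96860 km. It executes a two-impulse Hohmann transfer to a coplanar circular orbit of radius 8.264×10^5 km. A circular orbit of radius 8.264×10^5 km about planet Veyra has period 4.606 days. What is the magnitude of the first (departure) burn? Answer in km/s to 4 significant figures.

Δv₁ = 12.88 km/s

From Kepler's third law T² = 4π²r³/μ at r = 8.264×10^5 km, T = 4.606 days = 4.606 × 86400 s = 3.979584×10^5 s: μ = 4π²r³/T² = 1.40687×10^8 km³/s².
Semi-major axis of the transfer orbit: a_t = (96860 + 8.264×10^5)/2 = 4.6163×10^5 km.
On the circular orbit at r = 96860 km, v_c = √(μ/r) = 38.11 km/s.
Vis-viva on the transfer ellipse at r = 96860 km gives v_t = √[μ(2/r − 1/a_t)] = 50.99 km/s.
Δv₁ = |v_t − v_c| = |50.99 − 38.11| = 12.88 km/s.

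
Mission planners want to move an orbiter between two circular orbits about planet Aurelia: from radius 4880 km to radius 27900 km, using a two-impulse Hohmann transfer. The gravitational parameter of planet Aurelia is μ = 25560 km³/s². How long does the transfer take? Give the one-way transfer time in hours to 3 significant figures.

Semi-major axis of the transfer orbit: a_t = (4880 + 27900)/2 = 16390 km.
Transfer time t = π√(a_t³/μ) = π√((16390)³ / 25560) = 41230 s.
Converting: 41230 s ÷ 3600 s/hour = 11.5 hours.

t = 11.5 hours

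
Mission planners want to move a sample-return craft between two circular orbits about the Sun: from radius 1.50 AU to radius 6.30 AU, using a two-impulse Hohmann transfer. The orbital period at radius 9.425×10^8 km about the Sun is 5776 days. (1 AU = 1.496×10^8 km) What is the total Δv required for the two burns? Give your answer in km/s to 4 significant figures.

Δv = 11.10 km/s

From Kepler's third law T² = 4π²r³/μ at r = 9.425×10^8 km, T = 5776 days = 5776 × 86400 s = 4.990464×10^8 s: μ = 4π²r³/T² = 1.32716×10^11 km³/s².
In km: r₁ = 1.50 × 1.496×10^8 = 2.244×10^8 km; r₂ = 6.30 × 1.496×10^8 = 9.4248×10^8 km.
Semi-major axis of the transfer orbit: a_t = (2.244×10^8 + 9.4248×10^8)/2 = 5.8344×10^8 km.
At r₁ the circular-orbit speed is v₁ = √(μ/r₁) = 24.32 km/s.
Transfer-orbit speed at r₁ (v² = μ(2/r − 1/a)): v_p = √[μ(2/r₁ − 1/a_t)] = 30.91 km/s.
First burn Δv₁ = |v_p − v₁| = 6.590 km/s.
At r₂, v₂ = √(μ/r₂) = 11.8666 km/s.
Transfer-orbit speed at r₂: v_a = √[μ(2/r₂ − 1/a_t)] = 7.35933 km/s.
Second burn Δv₂ = |v₂ − v_a| = 4.507 km/s.
Δv = Δv₁ + Δv₂ = 6.590 + 4.507 = 11.10 km/s.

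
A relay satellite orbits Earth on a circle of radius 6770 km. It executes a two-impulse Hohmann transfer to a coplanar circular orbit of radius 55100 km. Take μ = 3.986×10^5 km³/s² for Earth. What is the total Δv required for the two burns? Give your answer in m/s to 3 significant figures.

Δv = 4000 m/s

The Hohmann ellipse has a_t = (r₁ + r₂)/2 = 30935 km.
Circular speed at r₁: v₁ = √(μ/r₁) = √(3.986×10^5/6770) = 7.67316 km/s.
On the transfer ellipse at r₁, vis-viva equation gives v_p = √[μ(2/r₁ − 1/a_t)] = 10.2406 km/s.
First burn Δv₁ = |v_p − v₁| = 2.5674 km/s.
Circular speed at r₂: v₂ = √(μ/r₂) = 2.6896 km/s.
Transfer-orbit speed at r₂: v_a = √[μ(2/r₂ − 1/a_t)] = 1.2582 km/s.
Second burn Δv₂ = |v₂ − v_a| = 1.4314 km/s.
Total Δv = Δv₁ + Δv₂ = 3.999 km/s.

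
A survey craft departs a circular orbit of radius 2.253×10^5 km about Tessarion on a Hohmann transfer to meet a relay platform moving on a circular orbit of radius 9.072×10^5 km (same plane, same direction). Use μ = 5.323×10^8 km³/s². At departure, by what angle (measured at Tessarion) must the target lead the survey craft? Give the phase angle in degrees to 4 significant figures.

The Hohmann ellipse has a_t = (r₁ + r₂)/2 = 5.6625×10^5 km.
The half-period of the transfer ellipse is t = π√(a_t³/μ) = 58021 s.
Target angular speed ω₂ = √(μ/r₂³) = 2.6701×10^-5 rad/s.
Angle swept by the target during transfer: ω₂·t = 1.5492 rad = 88.76°.
Arrival is 180° from departure on the ellipse, so φ = 180° − 88.76° = 91.24°.

φ = 91.24°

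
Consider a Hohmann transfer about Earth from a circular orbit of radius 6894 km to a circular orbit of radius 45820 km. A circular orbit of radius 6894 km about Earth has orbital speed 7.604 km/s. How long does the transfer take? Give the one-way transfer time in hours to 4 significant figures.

From the circular-orbit relation v² = μ/r at r = 6894 km: μ = v²r = (7.604)² × 6894 = 3.98617×10^5 km³/s².
Transfer-ellipse semi-major axis a_t = (r₁ + r₂)/2 = (6894 + 45820)/2 = 26357 km.
Transfer time t = π√(a_t³/μ) = π√((26357)³ / 3.98617×10^5) = 21290 s.
Converting: 21290 s ÷ 3600 s/hour = 5.914 hours.

t = 5.914 hours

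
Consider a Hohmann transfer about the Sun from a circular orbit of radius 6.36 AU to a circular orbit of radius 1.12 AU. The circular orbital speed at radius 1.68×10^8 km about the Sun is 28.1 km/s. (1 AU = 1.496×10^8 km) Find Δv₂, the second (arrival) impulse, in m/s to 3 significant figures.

Δv₂ = 8560 m/s

From the circular-orbit relation v² = μ/r at r = 1.68×10^8 km: μ = v²r = (28.1)² × 1.68×10^8 = 1.32654×10^11 km³/s².
In km: r₁ = 6.36 × 1.496×10^8 = 9.51456×10^8 km; r₂ = 1.12 × 1.496×10^8 = 1.67552×10^8 km.
The Hohmann ellipse has a_t = (r₁ + r₂)/2 = 5.59504×10^8 km.
On the circular orbit at r = 1.67552×10^8 km, v_c = √(μ/r) = 28.138 km/s.
Vis-viva on the transfer ellipse at r = 1.67552×10^8 km gives v_t = √[μ(2/r − 1/a_t)] = 36.693 km/s.
Δv₂ = |v_t − v_c| = |36.693 − 28.138| = 8.555 km/s.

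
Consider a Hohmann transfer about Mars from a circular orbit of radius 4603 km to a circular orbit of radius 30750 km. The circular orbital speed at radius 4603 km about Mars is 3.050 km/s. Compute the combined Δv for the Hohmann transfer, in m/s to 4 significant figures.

From the circular-orbit relation v² = μ/r at r = 4603 km: μ = v²r = (3.050)² × 4603 = 42819.4 km³/s².
The Hohmann ellipse has a_t = (r₁ + r₂)/2 = 17676.5 km.
At r₁ the circular-orbit speed is v₁ = √(μ/r₁) = 3.0500 km/s.
On the transfer ellipse at r₁, v² = μ(2/r − 1/a) gives v_p = √[μ(2/r₁ − 1/a_t)] = 4.0228 km/s.
First burn Δv₁ = |v_p − v₁| = 0.9728 km/s.
At r₂, v₂ = √(μ/r₂) = 1.18004 km/s.
Transfer-orbit speed at r₂: v_a = √[μ(2/r₂ − 1/a_t)] = 0.602171 km/s.
Second burn Δv₂ = |v₂ − v_a| = 0.5779 km/s.
Δv = Δv₁ + Δv₂ = 0.9728 + 0.5779 = 1.551 km/s.

Δv = 1551 m/s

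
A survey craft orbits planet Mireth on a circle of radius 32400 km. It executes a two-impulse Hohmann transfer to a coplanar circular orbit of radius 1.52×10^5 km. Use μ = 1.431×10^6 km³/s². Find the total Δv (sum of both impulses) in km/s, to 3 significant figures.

Transfer-ellipse semi-major axis a_t = (r₁ + r₂)/2 = (32400 + 1.520×10^5)/2 = 92200 km.
Circular speed at r₁: v₁ = √(μ/r₁) = √(1.431×10^6/32400) = 6.6458 km/s.
Transfer-orbit speed at r₁ (v² = μ(2/r − 1/a)): v_p = √[μ(2/r₁ − 1/a_t)] = 8.5330 km/s.
First burn Δv₁ = |v_p − v₁| = 1.8872 km/s.
Circular speed at r₂: v₂ = √(μ/r₂) = 3.0683 km/s.
Transfer-orbit speed at r₂: v_a = √[μ(2/r₂ − 1/a_t)] = 1.8189 km/s.
Second burn Δv₂ = |v₂ − v_a| = 1.2494 km/s.
Δv = Δv₁ + Δv₂ = 1.8872 + 1.2494 = 3.137 km/s.

Δv = 3.14 km/s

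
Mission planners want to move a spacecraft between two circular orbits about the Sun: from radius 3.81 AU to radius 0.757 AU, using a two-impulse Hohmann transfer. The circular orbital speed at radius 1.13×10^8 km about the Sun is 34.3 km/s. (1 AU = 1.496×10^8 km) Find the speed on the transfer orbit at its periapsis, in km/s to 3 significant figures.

From the circular-orbit relation v² = μ/r at r = 1.13×10^8 km: μ = v²r = (34.3)² × 1.13×10^8 = 1.32943×10^11 km³/s².
In km: r₁ = 3.81 × 1.496×10^8 = 5.69976×10^8 km; r₂ = 0.757 × 1.496×10^8 = 1.132472×10^8 km.
Transfer-ellipse semi-major axis a_t = (r₁ + r₂)/2 = (5.69976×10^8 + 1.132472×10^8)/2 = 3.416116×10^8 km.
The periapsis of the transfer ellipse is at r = 1.132472×10^8 km.
From the vis-viva equation, v = √[μ(2/r − 1/a_t)] = 44.26 km/s.

v = 44.3 km/s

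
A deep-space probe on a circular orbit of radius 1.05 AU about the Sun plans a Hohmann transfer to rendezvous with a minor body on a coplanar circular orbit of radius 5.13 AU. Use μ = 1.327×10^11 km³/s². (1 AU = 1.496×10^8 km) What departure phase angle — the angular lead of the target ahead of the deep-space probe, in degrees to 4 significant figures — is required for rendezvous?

In km: r₁ = 1.05 × 1.496×10^8 = 1.5708×10^8 km; r₂ = 5.13 × 1.496×10^8 = 7.67448×10^8 km.
Semi-major axis of the transfer orbit: a_t = (1.5708×10^8 + 7.67448×10^8)/2 = 4.62264×10^8 km.
Transfer time t = π√(a_t³/μ) = 8.57136×10^7 s.
The target's mean motion on its circular orbit is ω₂ = √(μ/r₂³) = 1.71341×10^-8 rad/s.
Angle swept by the target during transfer: ω₂·t = 1.46863 rad = 84.15°.
The deep-space probe traverses 180° on the transfer ellipse, so the target must lead by 180° − 84.15° = 95.85°.

φ = 95.85°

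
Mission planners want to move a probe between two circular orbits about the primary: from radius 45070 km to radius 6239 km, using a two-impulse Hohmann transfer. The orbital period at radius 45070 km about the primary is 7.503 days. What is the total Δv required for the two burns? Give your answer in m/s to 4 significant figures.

Δv = 603.5 m/s

From Kepler's third law T² = 4π²r³/μ at r = 45070 km, T = 7.503 days = 7.503 × 86400 s = 6.482592×10^5 s: μ = 4π²r³/T² = 8600.53 km³/s².
Transfer-ellipse semi-major axis a_t = (r₁ + r₂)/2 = (45070 + 6239)/2 = 25654.5 km.
Circular speed at r₁: v₁ = √(μ/r₁) = √(8600.53/45070) = 0.4368 km/s.
On the transfer ellipse at r₁, vis-viva gives v_a = √[μ(2/r₁ − 1/a_t)] = 0.2154 km/s.
First burn Δv₁ = |v_a − v₁| = 0.2214 km/s.
Circular speed at r₂: v₂ = √(μ/r₂) = 1.1741 km/s.
Transfer-orbit speed at r₂: v_p = √[μ(2/r₂ − 1/a_t)] = 1.5562 km/s.
Second burn Δv₂ = |v₂ − v_p| = 0.3821 km/s.
Total Δv = Δv₁ + Δv₂ = 0.6035 km/s.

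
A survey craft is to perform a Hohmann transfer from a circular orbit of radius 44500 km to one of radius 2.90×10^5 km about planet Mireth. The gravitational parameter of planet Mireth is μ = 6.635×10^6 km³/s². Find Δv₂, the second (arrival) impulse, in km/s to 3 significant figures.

Semi-major axis of the transfer orbit: a_t = (44500 + 2.900×10^5)/2 = 1.6725×10^5 km.
Circular speed at r = 2.900×10^5 km: v_c = √(μ/r) = 4.783 km/s.
Vis-viva on the transfer ellipse at r = 2.900×10^5 km gives v_t = √[μ(2/r − 1/a_t)] = 2.467 km/s.
Δv₂ = |v_t − v_c| = |2.467 − 4.783| = 2.316 km/s.

Δv₂ = 2.32 km/s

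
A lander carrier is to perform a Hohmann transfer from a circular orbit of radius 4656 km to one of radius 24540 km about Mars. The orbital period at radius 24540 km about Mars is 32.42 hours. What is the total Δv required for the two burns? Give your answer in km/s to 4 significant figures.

From Kepler's third law T² = 4π²r³/μ at r = 24540 km, T = 32.42 hours = 32.42 × 3600 s = 1.16712×10^5 s: μ = 4π²r³/T² = 42830.4 km³/s².
Transfer-ellipse semi-major axis a_t = (r₁ + r₂)/2 = (4656 + 24540)/2 = 14598 km.
Circular speed at r₁: v₁ = √(μ/r₁) = √(42830.4/4656) = 3.0330 km/s.
Transfer-orbit speed at r₁ (vis-viva equation): v_p = √[μ(2/r₁ − 1/a_t)] = 3.9324 km/s.
First burn Δv₁ = |v_p − v₁| = 0.8994 km/s.
Circular speed at r₂: v₂ = √(μ/r₂) = 1.3211 km/s.
Transfer-orbit speed at r₂: v_a = √[μ(2/r₂ − 1/a_t)] = 0.74610 km/s.
Second burn Δv₂ = |v₂ − v_a| = 0.5750 km/s.
Total Δv = Δv₁ + Δv₂ = 1.474 km/s.

Δv = 1.474 km/s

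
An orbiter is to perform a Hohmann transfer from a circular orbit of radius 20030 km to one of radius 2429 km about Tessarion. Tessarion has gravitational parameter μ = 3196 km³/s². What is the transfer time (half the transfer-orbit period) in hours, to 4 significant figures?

t = 18.37 hours

Semi-major axis of the transfer orbit: a_t = (20030 + 2429)/2 = 11229.5 km.
By Kepler's third law the transfer-orbit period is T = 2π√(a_t³/μ), so t = T/2 = 66130 s.
Converting: 66130 s ÷ 3600 s/hour = 18.37 hours.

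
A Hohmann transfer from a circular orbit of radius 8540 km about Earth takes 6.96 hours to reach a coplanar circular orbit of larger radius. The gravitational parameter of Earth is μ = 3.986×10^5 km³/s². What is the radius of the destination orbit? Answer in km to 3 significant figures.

r₂ = 50200 km

Transfer time t = 6.96 hours = 25056 s, and t = π√(a_t³/μ).
So a_t = (μ t²/π²)^(1/3) = (3.986×10^5 × (25056)² / π²)^(1/3) = 29378 km.
Since a_t = (r₁ + r₂)/2, r₂ = 2a_t − r₁ = 2×29378 − 8540 = 50216 km.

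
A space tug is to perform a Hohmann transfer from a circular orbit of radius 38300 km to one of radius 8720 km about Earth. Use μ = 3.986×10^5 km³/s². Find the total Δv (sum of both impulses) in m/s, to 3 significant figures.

Semi-major axis of the transfer orbit: a_t = (38300 + 8720)/2 = 23510 km.
Circular speed at r₁: v₁ = √(μ/r₁) = √(3.986×10^5/38300) = 3.2260 km/s.
On the transfer ellipse at r₁, vis-viva equation gives v_a = √[μ(2/r₁ − 1/a_t)] = 1.9647 km/s.
First burn Δv₁ = |v_a − v₁| = 1.2613 km/s.
At r₂, v₂ = √(μ/r₂) = 6.7610 km/s.
Transfer-orbit speed at r₂: v_p = √[μ(2/r₂ − 1/a_t)] = 8.6295 km/s.
Second burn Δv₂ = |v₂ − v_p| = 1.8685 km/s.
Total Δv = Δv₁ + Δv₂ = 3.130 km/s.

Δv = 3130 m/s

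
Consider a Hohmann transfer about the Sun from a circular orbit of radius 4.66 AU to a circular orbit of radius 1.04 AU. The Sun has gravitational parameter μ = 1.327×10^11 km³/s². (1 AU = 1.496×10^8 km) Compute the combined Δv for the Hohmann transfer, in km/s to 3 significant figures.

Δv = 13.6 km/s

In km: r₁ = 4.66 × 1.496×10^8 = 6.97136×10^8 km; r₂ = 1.04 × 1.496×10^8 = 1.55584×10^8 km.
Transfer-ellipse semi-major axis a_t = (r₁ + r₂)/2 = (6.97136×10^8 + 1.55584×10^8)/2 = 4.2636×10^8 km.
Circular speed at r₁: v₁ = √(μ/r₁) = √(1.327×10^11/6.97136×10^8) = 13.7967 km/s.
On the transfer ellipse at r₁, vis-viva equation gives v_a = √[μ(2/r₁ − 1/a_t)] = 8.33433 km/s.
First burn Δv₁ = |v_a − v₁| = 5.462 km/s.
At r₂, v₂ = √(μ/r₂) = 29.20 km/s.
Transfer-orbit speed at r₂: v_p = √[μ(2/r₂ − 1/a_t)] = 37.34 km/s.
Second burn Δv₂ = |v₂ − v_p| = 8.140 km/s.
Total Δv = Δv₁ + Δv₂ = 13.60 km/s.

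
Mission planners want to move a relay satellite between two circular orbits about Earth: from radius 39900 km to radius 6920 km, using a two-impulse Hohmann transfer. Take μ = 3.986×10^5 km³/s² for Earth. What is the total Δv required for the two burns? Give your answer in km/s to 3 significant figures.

The Hohmann ellipse has a_t = (r₁ + r₂)/2 = 23410 km.
At r₁ the circular-orbit speed is v₁ = √(μ/r₁) = 3.1607 km/s.
On the transfer ellipse at r₁, vis-viva gives v_a = √[μ(2/r₁ − 1/a_t)] = 1.7184 km/s.
First burn Δv₁ = |v_a − v₁| = 1.442 km/s.
Circular speed at r₂: v₂ = √(μ/r₂) = 7.5895 km/s.
Transfer-orbit speed at r₂: v_p = √[μ(2/r₂ − 1/a_t)] = 9.9084 km/s.
Second burn Δv₂ = |v₂ − v_p| = 2.319 km/s.
Δv = Δv₁ + Δv₂ = 1.442 + 2.319 = 3.761 km/s.

Δv = 3.76 km/s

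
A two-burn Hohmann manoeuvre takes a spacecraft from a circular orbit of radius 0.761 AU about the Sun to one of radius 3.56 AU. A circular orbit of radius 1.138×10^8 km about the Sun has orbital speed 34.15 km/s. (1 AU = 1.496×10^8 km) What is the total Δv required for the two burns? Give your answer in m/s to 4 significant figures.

From the circular-orbit relation v² = μ/r at r = 1.138×10^8 km: μ = v²r = (34.15)² × 1.138×10^8 = 1.32716×10^11 km³/s².
In km: r₁ = 0.761 × 1.496×10^8 = 1.138456×10^8 km; r₂ = 3.56 × 1.496×10^8 = 5.32576×10^8 km.
Transfer-ellipse semi-major axis a_t = (r₁ + r₂)/2 = (1.138456×10^8 + 5.32576×10^8)/2 = 3.232108×10^8 km.
Circular speed at r₁: v₁ = √(μ/r₁) = √(1.32716×10^11/1.138456×10^8) = 34.143 km/s.
On the transfer ellipse at r₁, v² = μ(2/r − 1/a) gives v_p = √[μ(2/r₁ − 1/a_t)] = 43.828 km/s.
First burn Δv₁ = |v_p − v₁| = 9.685 km/s.
Circular speed at r₂: v₂ = √(μ/r₂) = 15.786 km/s.
Transfer-orbit speed at r₂: v_a = √[μ(2/r₂ − 1/a_t)] = 9.3688 km/s.
Second burn Δv₂ = |v₂ − v_a| = 6.417 km/s.
Δv = Δv₁ + Δv₂ = 9.685 + 6.417 = 16.10 km/s.

Δv = 16100 m/s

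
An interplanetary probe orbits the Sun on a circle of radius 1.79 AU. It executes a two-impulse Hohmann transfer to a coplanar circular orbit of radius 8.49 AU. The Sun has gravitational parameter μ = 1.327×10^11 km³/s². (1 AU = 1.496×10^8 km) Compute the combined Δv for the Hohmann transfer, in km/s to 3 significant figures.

In km: r₁ = 1.79 × 1.496×10^8 = 2.67784×10^8 km; r₂ = 8.49 × 1.496×10^8 = 1.270104×10^9 km.
Transfer-ellipse semi-major axis a_t = (r₁ + r₂)/2 = (2.67784×10^8 + 1.270104×10^9)/2 = 7.68944×10^8 km.
At r₁ the circular-orbit speed is v₁ = √(μ/r₁) = 22.261 km/s.
Transfer-orbit speed at r₁ (vis-viva equation): v_p = √[μ(2/r₁ − 1/a_t)] = 28.610 km/s.
First burn Δv₁ = |v_p − v₁| = 6.349 km/s.
Circular speed at r₂: v₂ = √(μ/r₂) = 10.222 km/s.
Transfer-orbit speed at r₂: v_a = √[μ(2/r₂ − 1/a_t)] = 6.0320 km/s.
Second burn Δv₂ = |v₂ − v_a| = 4.190 km/s.
Total Δv = Δv₁ + Δv₂ = 10.54 km/s.

Δv = 10.5 km/s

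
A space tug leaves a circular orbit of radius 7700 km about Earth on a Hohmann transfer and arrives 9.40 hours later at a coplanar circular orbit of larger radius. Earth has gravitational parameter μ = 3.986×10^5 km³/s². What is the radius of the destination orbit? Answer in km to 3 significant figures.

r₂ = 64100 km

Transfer time t = 9.40 hours = 33840 s, and t = π√(a_t³/μ).
So a_t = (μ t²/π²)^(1/3) = (3.986×10^5 × (33840)² / π²)^(1/3) = 35895 km.
Since a_t = (r₁ + r₂)/2, r₂ = 2a_t − r₁ = 2×35895 − 7700 = 64090 km.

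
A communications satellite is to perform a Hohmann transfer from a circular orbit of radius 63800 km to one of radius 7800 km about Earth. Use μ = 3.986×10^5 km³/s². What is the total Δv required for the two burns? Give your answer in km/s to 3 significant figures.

The Hohmann ellipse has a_t = (r₁ + r₂)/2 = 35800 km.
Circular speed at r₁: v₁ = √(μ/r₁) = √(3.986×10^5/63800) = 2.4995 km/s.
On the transfer ellipse at r₁, vis-viva equation gives v_a = √[μ(2/r₁ − 1/a_t)] = 1.1667 km/s.
First burn Δv₁ = |v_a − v₁| = 1.3328 km/s.
Circular speed at r₂: v₂ = √(μ/r₂) = 7.1486 km/s.
Transfer-orbit speed at r₂: v_p = √[μ(2/r₂ − 1/a_t)] = 9.5431 km/s.
Second burn Δv₂ = |v₂ − v_p| = 2.3945 km/s.
Total Δv = Δv₁ + Δv₂ = 3.727 km/s.

Δv = 3.73 km/s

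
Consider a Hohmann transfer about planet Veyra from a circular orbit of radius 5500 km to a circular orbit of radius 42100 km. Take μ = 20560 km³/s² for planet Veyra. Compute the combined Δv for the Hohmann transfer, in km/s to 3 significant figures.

Δv = 1.00 km/s

The Hohmann ellipse has a_t = (r₁ + r₂)/2 = 23800 km.
Circular speed at r₁: v₁ = √(μ/r₁) = √(20560/5500) = 1.933 km/s.
On the transfer ellipse at r₁, vis-viva gives v_p = √[μ(2/r₁ − 1/a_t)] = 2.571 km/s.
First burn Δv₁ = |v_p − v₁| = 0.6380 km/s.
At r₂, v₂ = √(μ/r₂) = 0.6988 km/s.
Transfer-orbit speed at r₂: v_a = √[μ(2/r₂ − 1/a_t)] = 0.3359 km/s.
Second burn Δv₂ = |v₂ − v_a| = 0.3629 km/s.
Total Δv = Δv₁ + Δv₂ = 1.001 km/s.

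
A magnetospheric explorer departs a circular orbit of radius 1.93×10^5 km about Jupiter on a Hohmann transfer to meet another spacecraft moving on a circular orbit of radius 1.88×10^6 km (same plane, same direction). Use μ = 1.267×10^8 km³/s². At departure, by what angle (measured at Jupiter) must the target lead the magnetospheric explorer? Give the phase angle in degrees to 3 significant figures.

φ = 106°

Transfer-ellipse semi-major axis a_t = (r₁ + r₂)/2 = (1.930×10^5 + 1.880×10^6)/2 = 1.0365×10^6 km.
The half-period of the transfer ellipse is t = π√(a_t³/μ) = 2.945×10^5 s.
The target's mean motion on its circular orbit is ω₂ = √(μ/r₂³) = 4.367×10^-6 rad/s.
Angle swept by the target during transfer: ω₂·t = 1.2861 rad = 73.69°.
The magnetospheric explorer traverses 180° on the transfer ellipse, so the target must lead by 180° − 73.69° = 106°.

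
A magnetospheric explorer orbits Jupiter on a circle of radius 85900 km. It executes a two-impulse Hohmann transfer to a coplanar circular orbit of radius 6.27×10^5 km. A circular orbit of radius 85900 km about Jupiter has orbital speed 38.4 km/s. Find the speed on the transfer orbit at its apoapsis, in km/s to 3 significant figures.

From the circular-orbit relation v² = μ/r at r = 85900 km: μ = v²r = (38.4)² × 85900 = 1.26665×10^8 km³/s².
Transfer-ellipse semi-major axis a_t = (r₁ + r₂)/2 = (85900 + 6.270×10^5)/2 = 3.5645×10^5 km.
At apoapsis, r = 6.270×10^5 km.
Applying v² = μ(2/r − 1/a_t): v = 6.977 km/s.

v = 6.98 km/s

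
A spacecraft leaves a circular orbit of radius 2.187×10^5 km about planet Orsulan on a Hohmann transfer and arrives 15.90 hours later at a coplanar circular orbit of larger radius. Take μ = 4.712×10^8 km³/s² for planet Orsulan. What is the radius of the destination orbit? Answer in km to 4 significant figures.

r₂ = 8.589×10^5 km

Transfer time t = 15.90 hours = 57240 s, and t = π√(a_t³/μ).
So a_t = (μ t²/π²)^(1/3) = (4.712×10^8 × (57240)² / π²)^(1/3) = 5.3881×10^5 km.
Since a_t = (r₁ + r₂)/2, r₂ = 2a_t − r₁ = 2×5.3881×10^5 − 2.187×10^5 = 8.5892×10^5 km.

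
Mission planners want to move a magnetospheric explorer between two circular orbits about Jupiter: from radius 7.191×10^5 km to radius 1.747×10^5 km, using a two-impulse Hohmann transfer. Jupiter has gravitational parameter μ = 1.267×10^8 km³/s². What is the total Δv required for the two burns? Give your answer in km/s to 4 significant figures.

Semi-major axis of the transfer orbit: a_t = (7.191×10^5 + 1.747×10^5)/2 = 4.469×10^5 km.
Circular speed at r₁: v₁ = √(μ/r₁) = √(1.267×10^8/7.191×10^5) = 13.274 km/s.
On the transfer ellipse at r₁, vis-viva gives v_a = √[μ(2/r₁ − 1/a_t)] = 8.2992 km/s.
First burn Δv₁ = |v_a − v₁| = 4.975 km/s.
Circular speed at r₂: v₂ = √(μ/r₂) = 26.930 km/s.
Transfer-orbit speed at r₂: v_p = √[μ(2/r₂ − 1/a_t)] = 34.161 km/s.
Second burn Δv₂ = |v₂ − v_p| = 7.231 km/s.
Δv = Δv₁ + Δv₂ = 4.975 + 7.231 = 12.21 km/s.

Δv = 12.21 km/s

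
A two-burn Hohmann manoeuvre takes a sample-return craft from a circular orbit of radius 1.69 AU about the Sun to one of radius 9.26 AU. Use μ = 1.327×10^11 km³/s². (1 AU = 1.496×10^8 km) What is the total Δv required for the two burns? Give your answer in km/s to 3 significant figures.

In km: r₁ = 1.69 × 1.496×10^8 = 2.52824×10^8 km; r₂ = 9.26 × 1.496×10^8 = 1.385296×10^9 km.
Transfer-ellipse semi-major axis a_t = (r₁ + r₂)/2 = (2.52824×10^8 + 1.385296×10^9)/2 = 8.1906×10^8 km.
Circular speed at r₁: v₁ = √(μ/r₁) = √(1.327×10^11/2.52824×10^8) = 22.91006 km/s.
Transfer-orbit speed at r₁ (vis-viva): v_p = √[μ(2/r₁ − 1/a_t)] = 29.79475 km/s.
First burn Δv₁ = |v_p − v₁| = 6.8847 km/s.
At r₂, v₂ = √(μ/r₂) = 9.7873 km/s.
Transfer-orbit speed at r₂: v_a = √[μ(2/r₂ − 1/a_t)] = 5.4377 km/s.
Second burn Δv₂ = |v₂ − v_a| = 4.3496 km/s.
Δv = Δv₁ + Δv₂ = 6.8847 + 4.3496 = 11.23 km/s.

Δv = 11.2 km/s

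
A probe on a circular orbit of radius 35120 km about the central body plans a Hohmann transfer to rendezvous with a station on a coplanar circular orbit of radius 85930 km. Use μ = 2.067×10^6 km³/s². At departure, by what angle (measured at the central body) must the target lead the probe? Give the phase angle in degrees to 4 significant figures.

φ = 73.60°

Transfer-ellipse semi-major axis a_t = (r₁ + r₂)/2 = (35120 + 85930)/2 = 60525 km.
Transfer time t = π√(a_t³/μ) = 32540 s.
Target angular speed ω₂ = √(μ/r₂³) = 5.708×10^-5 rad/s.
Angle swept by the target during transfer: ω₂·t = 1.857 rad = 106.4°.
The probe traverses 180° on the transfer ellipse, so the target must lead by 180° − 106.4° = 73.60°.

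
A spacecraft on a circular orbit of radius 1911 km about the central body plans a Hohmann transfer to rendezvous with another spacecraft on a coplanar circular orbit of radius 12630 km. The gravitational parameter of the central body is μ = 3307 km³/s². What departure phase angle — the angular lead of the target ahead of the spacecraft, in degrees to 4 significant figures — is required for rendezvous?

φ = 101.4°

Transfer-ellipse semi-major axis a_t = (r₁ + r₂)/2 = (1911 + 12630)/2 = 7270.5 km.
Transfer time t = π√(a_t³/μ) = 33870 s.
The target's mean motion on its circular orbit is ω₂ = √(μ/r₂³) = 4.051×10^-5 rad/s.
Angle swept by the target during transfer: ω₂·t = 1.3721 rad = 78.62°.
The spacecraft traverses 180° on the transfer ellipse, so the target must lead by 180° − 78.62° = 101.4°.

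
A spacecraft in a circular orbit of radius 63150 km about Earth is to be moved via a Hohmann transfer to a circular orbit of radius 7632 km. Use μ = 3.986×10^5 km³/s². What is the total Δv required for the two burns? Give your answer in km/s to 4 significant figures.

Δv = 3.772 km/s

Semi-major axis of the transfer orbit: a_t = (63150 + 7632)/2 = 35391 km.
At r₁ the circular-orbit speed is v₁ = √(μ/r₁) = 2.51236 km/s.
Transfer-orbit speed at r₁ (vis-viva equation): v_a = √[μ(2/r₁ − 1/a_t)] = 1.16669 km/s.
First burn Δv₁ = |v_a − v₁| = 1.34567 km/s.
At r₂, v₂ = √(μ/r₂) = 7.22686 km/s.
Transfer-orbit speed at r₂: v_p = √[μ(2/r₂ − 1/a_t)] = 9.65361 km/s.
Second burn Δv₂ = |v₂ − v_p| = 2.42675 km/s.
Total Δv = Δv₁ + Δv₂ = 3.772 km/s.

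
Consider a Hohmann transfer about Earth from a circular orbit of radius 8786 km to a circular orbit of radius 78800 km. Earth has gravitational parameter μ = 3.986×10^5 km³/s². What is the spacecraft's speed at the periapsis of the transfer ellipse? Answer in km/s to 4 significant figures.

v = 9.035 km/s

Transfer-ellipse semi-major axis a_t = (r₁ + r₂)/2 = (8786 + 78800)/2 = 43793 km.
The periapsis of the transfer ellipse is at r = 8786 km.
Vis-viva: v = √[μ(2/r − 1/a_t)] = √[3.986×10^5 × (2/8786 − 1/43793)] = 9.035 km/s.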